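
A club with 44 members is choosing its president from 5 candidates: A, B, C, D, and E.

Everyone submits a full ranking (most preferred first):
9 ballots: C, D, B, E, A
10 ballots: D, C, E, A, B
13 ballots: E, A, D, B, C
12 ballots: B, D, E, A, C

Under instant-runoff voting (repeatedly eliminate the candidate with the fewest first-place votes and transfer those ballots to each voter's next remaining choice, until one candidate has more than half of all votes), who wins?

D

Round 1: A 0, B 12, C 9, D 10, E 13. A eliminated.
Round 2: B 12, C 9, D 10, E 13. C eliminated.
Round 3: B 12, D 19, E 13. B eliminated.
Round 4: D 31, E 13. D has a majority (≥23).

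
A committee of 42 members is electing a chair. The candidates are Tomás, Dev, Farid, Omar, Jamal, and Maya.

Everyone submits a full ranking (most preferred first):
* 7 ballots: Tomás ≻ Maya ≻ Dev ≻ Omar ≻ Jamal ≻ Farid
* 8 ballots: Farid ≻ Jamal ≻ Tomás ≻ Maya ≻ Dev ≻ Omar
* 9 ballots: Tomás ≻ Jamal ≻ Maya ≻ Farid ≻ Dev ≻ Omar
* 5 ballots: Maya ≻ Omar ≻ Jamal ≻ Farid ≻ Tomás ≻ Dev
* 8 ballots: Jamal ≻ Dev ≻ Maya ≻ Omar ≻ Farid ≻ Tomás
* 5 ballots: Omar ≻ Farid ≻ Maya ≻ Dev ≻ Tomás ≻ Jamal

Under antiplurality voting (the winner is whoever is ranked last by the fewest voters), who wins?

Maya

Last-place votes: Tomás 8, Dev 5, Farid 7, Omar 17, Jamal 5, Maya 0.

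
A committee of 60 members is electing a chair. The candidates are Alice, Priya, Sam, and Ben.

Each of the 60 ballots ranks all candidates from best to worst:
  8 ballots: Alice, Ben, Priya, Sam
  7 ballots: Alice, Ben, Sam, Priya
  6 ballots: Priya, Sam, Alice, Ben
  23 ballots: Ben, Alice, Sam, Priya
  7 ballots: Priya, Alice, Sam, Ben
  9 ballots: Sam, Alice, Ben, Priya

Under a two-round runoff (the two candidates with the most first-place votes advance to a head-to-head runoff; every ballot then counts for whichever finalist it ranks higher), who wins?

Round 1 first-place votes: Alice 15, Priya 13, Sam 9, Ben 23. Ben and Alice advance.
Runoff: Ben is ranked above Alice on 23 ballots, Alice above Ben on 37.

Alice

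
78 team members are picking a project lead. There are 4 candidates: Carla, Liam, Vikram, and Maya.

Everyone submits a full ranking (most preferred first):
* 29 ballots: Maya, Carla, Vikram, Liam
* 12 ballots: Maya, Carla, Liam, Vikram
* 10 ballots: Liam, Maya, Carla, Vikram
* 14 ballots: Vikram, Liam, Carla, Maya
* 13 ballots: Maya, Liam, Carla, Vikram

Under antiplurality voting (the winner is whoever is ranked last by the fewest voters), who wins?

Carla

Last-place votes: Carla 0, Liam 29, Vikram 35, Maya 14.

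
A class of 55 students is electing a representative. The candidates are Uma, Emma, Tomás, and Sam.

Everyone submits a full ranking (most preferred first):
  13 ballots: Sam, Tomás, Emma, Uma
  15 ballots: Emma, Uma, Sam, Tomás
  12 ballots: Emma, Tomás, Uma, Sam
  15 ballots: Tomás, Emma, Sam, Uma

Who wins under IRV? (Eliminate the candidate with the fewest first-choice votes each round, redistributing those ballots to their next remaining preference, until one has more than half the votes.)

Round 1: Uma 0, Emma 27, Tomás 15, Sam 13. Uma eliminated.
Round 2: Emma 27, Tomás 15, Sam 13. Sam eliminated.
Round 3: Emma 27, Tomás 28. Tomás has a majority (≥28).

Tomás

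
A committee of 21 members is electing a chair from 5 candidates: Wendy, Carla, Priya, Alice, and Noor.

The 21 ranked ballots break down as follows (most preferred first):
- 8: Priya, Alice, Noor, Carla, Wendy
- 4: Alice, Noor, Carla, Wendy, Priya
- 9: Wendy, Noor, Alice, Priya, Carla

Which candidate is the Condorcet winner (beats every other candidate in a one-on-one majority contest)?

Alice

Alice vs Wendy: 12–9
Alice vs Carla: 21–0
Alice vs Priya: 13–8
Alice vs Noor: 12–9
Alice beats every other candidate.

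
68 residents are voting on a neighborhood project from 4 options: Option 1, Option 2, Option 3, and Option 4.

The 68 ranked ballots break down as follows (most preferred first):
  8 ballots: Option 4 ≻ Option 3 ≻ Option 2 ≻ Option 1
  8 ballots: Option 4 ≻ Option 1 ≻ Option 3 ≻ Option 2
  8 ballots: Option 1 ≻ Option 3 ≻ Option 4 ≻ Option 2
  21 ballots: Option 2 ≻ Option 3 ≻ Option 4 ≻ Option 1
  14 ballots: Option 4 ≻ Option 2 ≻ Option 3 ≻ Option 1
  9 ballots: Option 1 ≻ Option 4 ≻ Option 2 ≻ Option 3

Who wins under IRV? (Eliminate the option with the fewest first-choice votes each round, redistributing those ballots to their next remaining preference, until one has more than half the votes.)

Round 1: Option 1 17, Option 2 21, Option 3 0, Option 4 30. Option 3 eliminated.
Round 2: Option 1 17, Option 2 21, Option 4 30. Option 1 eliminated.
Round 3: Option 2 21, Option 4 47. Option 4 has a majority (≥35).

Option 4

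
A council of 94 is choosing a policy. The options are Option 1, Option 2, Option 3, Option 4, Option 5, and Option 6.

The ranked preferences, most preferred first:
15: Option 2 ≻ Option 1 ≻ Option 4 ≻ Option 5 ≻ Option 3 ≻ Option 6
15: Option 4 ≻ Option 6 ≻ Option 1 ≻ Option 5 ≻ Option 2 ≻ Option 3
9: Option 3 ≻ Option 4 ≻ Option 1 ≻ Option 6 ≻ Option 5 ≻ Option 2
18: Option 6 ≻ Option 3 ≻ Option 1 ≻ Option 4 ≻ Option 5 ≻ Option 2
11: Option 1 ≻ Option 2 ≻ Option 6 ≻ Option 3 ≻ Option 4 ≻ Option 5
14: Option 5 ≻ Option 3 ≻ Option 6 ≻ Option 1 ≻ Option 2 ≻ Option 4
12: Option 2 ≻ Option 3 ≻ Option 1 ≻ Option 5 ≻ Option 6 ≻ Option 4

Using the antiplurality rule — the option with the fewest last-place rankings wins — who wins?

Option 1

Last-place votes: Option 1 0, Option 2 27, Option 3 15, Option 4 26, Option 5 11, Option 6 15.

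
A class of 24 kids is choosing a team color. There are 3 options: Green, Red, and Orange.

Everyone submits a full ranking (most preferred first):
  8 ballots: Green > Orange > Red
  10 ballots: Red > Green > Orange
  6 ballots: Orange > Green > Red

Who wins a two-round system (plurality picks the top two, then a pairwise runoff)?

Green

Round 1 first-place votes: Green 8, Red 10, Orange 6. Red and Green advance.
Runoff: Red is ranked above Green on 10 ballots, Green above Red on 14.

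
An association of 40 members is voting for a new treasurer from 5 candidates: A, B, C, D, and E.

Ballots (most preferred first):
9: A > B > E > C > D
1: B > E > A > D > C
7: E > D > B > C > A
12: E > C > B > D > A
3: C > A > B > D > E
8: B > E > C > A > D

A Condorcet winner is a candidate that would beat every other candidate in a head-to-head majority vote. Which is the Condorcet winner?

B vs A: 28–12
B vs C: 25–15
B vs D: 33–7
B vs E: 21–19
B beats every other candidate.

B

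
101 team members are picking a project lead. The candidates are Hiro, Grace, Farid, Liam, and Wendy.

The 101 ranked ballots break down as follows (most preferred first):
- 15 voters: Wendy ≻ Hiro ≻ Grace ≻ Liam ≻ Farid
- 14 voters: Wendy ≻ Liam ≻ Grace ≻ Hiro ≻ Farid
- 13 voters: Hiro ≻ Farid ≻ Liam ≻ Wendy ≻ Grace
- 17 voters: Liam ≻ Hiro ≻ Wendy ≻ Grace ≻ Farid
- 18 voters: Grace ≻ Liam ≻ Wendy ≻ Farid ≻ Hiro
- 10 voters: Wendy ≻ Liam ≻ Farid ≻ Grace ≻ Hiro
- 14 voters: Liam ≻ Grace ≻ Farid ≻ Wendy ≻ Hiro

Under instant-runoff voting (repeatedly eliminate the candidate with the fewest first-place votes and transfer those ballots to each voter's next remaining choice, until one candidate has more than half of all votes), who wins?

Round 1: Hiro 13, Grace 18, Farid 0, Liam 31, Wendy 39. Farid eliminated.
Round 2: Hiro 13, Grace 18, Liam 31, Wendy 39. Hiro eliminated.
Round 3: Grace 18, Liam 44, Wendy 39. Grace eliminated.
Round 4: Liam 62, Wendy 39. Liam has a majority (≥51).

Liam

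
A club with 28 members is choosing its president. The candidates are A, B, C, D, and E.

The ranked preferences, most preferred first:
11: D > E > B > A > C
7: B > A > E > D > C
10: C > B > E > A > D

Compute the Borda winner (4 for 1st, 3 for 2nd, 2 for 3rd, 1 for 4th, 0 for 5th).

A: 11×1 + 7×3 + 10×1 = 42
B: 11×2 + 7×4 + 10×3 = 80
C: 11×0 + 7×0 + 10×4 = 40
D: 11×4 + 7×1 + 10×0 = 51
E: 11×3 + 7×2 + 10×2 = 67

B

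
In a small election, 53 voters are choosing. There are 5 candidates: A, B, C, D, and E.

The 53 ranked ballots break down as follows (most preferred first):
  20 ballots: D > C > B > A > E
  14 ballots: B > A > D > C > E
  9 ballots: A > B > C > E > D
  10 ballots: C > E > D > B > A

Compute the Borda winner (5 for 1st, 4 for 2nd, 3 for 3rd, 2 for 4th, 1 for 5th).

B

A: 20×2 + 14×4 + 9×5 + 10×1 = 151
B: 20×3 + 14×5 + 9×4 + 10×2 = 186
C: 20×4 + 14×2 + 9×3 + 10×5 = 185
D: 20×5 + 14×3 + 9×1 + 10×3 = 181
E: 20×1 + 14×1 + 9×2 + 10×4 = 92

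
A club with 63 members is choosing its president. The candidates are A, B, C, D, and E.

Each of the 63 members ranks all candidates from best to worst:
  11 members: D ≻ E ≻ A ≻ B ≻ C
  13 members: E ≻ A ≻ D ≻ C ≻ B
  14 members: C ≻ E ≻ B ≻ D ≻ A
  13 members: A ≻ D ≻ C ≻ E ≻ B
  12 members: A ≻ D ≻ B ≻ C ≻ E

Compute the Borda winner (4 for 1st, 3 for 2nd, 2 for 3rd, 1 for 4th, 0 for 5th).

A: 11×2 + 13×3 + 14×0 + 13×4 + 12×4 = 161
B: 11×1 + 13×0 + 14×2 + 13×0 + 12×2 = 63
C: 11×0 + 13×1 + 14×4 + 13×2 + 12×1 = 107
D: 11×4 + 13×2 + 14×1 + 13×3 + 12×3 = 159
E: 11×3 + 13×4 + 14×3 + 13×1 + 12×0 = 140

A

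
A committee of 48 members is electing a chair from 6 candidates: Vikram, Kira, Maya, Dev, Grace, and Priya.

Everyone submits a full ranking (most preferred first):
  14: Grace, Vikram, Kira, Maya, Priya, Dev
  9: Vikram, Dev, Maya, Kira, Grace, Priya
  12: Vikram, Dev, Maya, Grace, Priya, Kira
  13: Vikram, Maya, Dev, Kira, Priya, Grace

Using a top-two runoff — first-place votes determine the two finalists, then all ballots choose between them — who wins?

Round 1 first-place votes: Vikram 34, Kira 0, Maya 0, Dev 0, Grace 14, Priya 0. Vikram and Grace advance.
Runoff: Vikram is ranked above Grace on 34 ballots, Grace above Vikram on 14.

Vikram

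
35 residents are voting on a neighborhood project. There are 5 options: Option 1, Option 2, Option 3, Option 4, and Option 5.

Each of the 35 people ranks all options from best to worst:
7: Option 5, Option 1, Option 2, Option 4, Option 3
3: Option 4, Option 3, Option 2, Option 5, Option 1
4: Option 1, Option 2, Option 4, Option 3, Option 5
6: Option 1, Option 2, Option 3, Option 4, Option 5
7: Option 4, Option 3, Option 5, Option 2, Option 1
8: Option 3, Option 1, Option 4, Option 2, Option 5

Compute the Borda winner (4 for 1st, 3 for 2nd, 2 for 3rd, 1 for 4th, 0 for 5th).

Option 1: 7×3 + 3×0 + 4×4 + 6×4 + 7×0 + 8×3 = 85
Option 2: 7×2 + 3×2 + 4×3 + 6×3 + 7×1 + 8×1 = 65
Option 3: 7×0 + 3×3 + 4×1 + 6×2 + 7×3 + 8×4 = 78
Option 4: 7×1 + 3×4 + 4×2 + 6×1 + 7×4 + 8×2 = 77
Option 5: 7×4 + 3×1 + 4×0 + 6×0 + 7×2 + 8×0 = 45

Option 1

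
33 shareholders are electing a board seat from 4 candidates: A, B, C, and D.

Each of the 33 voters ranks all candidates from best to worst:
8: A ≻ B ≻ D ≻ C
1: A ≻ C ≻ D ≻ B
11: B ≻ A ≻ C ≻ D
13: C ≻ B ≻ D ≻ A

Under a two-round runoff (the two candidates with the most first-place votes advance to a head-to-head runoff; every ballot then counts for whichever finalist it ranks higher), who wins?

Round 1 first-place votes: A 9, B 11, C 13, D 0. C and B advance.
Runoff: C is ranked above B on 14 ballots, B above C on 19.

B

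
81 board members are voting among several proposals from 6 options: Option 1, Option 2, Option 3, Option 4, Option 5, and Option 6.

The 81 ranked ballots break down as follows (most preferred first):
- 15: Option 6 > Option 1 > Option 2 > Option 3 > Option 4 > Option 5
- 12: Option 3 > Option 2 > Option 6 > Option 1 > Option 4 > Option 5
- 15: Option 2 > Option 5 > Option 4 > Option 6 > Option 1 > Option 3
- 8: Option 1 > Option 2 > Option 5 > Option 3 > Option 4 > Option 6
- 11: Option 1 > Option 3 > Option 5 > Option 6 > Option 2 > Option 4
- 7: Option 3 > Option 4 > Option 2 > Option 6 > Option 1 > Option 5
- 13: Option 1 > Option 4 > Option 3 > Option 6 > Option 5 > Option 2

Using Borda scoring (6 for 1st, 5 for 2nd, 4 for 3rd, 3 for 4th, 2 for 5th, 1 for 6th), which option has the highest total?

Option 1

Option 1: 15×5 + 12×3 + 15×2 + 8×6 + 11×6 + 7×2 + 13×6 = 347
Option 2: 15×4 + 12×5 + 15×6 + 8×5 + 11×2 + 7×4 + 13×1 = 313
Option 3: 15×3 + 12×6 + 15×1 + 8×3 + 11×5 + 7×6 + 13×4 = 305
Option 4: 15×2 + 12×2 + 15×4 + 8×2 + 11×1 + 7×5 + 13×5 = 241
Option 5: 15×1 + 12×1 + 15×5 + 8×4 + 11×4 + 7×1 + 13×2 = 211
Option 6: 15×6 + 12×4 + 15×3 + 8×1 + 11×3 + 7×3 + 13×3 = 284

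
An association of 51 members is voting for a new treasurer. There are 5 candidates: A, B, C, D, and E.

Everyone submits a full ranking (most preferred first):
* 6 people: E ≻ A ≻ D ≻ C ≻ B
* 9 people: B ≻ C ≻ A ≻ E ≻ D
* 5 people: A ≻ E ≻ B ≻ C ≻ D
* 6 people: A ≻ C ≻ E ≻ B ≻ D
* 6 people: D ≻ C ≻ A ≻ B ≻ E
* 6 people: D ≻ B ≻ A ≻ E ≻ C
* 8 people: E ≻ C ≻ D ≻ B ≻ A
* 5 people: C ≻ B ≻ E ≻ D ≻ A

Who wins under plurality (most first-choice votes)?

E

First-place votes: A 11, B 9, C 5, D 12, E 14.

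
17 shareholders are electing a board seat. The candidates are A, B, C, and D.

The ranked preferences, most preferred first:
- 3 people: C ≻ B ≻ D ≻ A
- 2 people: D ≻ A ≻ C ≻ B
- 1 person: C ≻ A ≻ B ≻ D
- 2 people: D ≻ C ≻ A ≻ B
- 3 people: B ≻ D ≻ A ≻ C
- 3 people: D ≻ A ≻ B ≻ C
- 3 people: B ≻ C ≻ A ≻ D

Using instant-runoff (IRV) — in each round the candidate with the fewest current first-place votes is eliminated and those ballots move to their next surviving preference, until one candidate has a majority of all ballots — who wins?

Round 1: A 0, B 6, C 4, D 7. A eliminated.
Round 2: B 6, C 4, D 7. C eliminated.
Round 3: B 10, D 7. B has a majority (≥9).

B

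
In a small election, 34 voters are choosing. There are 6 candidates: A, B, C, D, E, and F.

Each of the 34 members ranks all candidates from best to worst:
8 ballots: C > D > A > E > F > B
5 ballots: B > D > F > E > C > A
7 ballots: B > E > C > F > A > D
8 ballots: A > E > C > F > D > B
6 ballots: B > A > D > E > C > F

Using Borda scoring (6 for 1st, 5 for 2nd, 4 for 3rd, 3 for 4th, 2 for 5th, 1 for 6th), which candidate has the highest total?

A: 8×4 + 5×1 + 7×2 + 8×6 + 6×5 = 129
B: 8×1 + 5×6 + 7×6 + 8×1 + 6×6 = 124
C: 8×6 + 5×2 + 7×4 + 8×4 + 6×2 = 130
D: 8×5 + 5×5 + 7×1 + 8×2 + 6×4 = 112
E: 8×3 + 5×3 + 7×5 + 8×5 + 6×3 = 132
F: 8×2 + 5×4 + 7×3 + 8×3 + 6×1 = 87

E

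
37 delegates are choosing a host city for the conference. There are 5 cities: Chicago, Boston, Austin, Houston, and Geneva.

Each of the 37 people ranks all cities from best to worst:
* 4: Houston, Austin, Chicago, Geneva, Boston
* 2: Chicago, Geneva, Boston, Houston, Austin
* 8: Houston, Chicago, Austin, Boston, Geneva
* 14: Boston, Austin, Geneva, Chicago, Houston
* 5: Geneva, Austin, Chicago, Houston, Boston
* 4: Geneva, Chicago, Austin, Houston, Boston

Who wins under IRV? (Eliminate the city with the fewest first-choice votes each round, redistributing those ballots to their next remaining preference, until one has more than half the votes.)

Round 1: Chicago 2, Boston 14, Austin 0, Houston 12, Geneva 9. Austin eliminated.
Round 2: Chicago 2, Boston 14, Houston 12, Geneva 9. Chicago eliminated.
Round 3: Boston 14, Houston 12, Geneva 11. Geneva eliminated.
Round 4: Boston 16, Houston 21. Houston has a majority (≥19).

Houston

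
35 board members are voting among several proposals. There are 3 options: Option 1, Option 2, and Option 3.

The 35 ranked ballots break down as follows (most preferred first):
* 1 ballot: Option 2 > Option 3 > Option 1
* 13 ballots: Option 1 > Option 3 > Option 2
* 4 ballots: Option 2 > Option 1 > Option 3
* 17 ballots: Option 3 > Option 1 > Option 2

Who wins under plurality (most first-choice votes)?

Option 3

First-place votes: Option 1 13, Option 2 5, Option 3 17.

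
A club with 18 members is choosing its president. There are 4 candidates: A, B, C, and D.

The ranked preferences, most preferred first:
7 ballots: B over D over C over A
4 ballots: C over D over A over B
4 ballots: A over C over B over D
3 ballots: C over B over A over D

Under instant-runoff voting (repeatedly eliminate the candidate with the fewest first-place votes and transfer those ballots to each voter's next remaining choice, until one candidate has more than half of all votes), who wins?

Round 1: A 4, B 7, C 7, D 0. D eliminated.
Round 2: A 4, B 7, C 7. A eliminated.
Round 3: B 7, C 11. C has a majority (≥10).

C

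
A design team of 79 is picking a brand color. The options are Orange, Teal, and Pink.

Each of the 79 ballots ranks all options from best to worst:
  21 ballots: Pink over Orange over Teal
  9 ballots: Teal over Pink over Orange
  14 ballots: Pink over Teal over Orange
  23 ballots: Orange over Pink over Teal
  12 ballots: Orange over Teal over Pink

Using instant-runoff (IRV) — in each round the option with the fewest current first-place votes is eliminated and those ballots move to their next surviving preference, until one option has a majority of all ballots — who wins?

Round 1: Orange 35, Teal 9, Pink 35. Teal eliminated.
Round 2: Orange 35, Pink 44. Pink has a majority (≥40).

Pink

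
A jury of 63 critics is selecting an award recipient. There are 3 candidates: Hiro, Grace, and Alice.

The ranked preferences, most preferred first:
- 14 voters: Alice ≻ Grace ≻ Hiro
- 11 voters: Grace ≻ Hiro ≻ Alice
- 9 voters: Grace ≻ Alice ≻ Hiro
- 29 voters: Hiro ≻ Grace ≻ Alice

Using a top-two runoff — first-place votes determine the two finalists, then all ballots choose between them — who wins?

Round 1 first-place votes: Hiro 29, Grace 20, Alice 14. Hiro and Grace advance.
Runoff: Hiro is ranked above Grace on 29 ballots, Grace above Hiro on 34.

Grace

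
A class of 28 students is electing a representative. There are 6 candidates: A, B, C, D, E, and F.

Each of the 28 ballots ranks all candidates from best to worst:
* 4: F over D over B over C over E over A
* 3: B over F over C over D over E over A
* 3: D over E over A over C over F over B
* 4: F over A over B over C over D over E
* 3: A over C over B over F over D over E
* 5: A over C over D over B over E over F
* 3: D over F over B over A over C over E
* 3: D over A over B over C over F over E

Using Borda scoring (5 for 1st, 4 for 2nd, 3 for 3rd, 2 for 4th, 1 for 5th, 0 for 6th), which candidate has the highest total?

D

A: 4×0 + 3×0 + 3×3 + 4×4 + 3×5 + 5×5 + 3×2 + 3×4 = 83
B: 4×3 + 3×5 + 3×0 + 4×3 + 3×3 + 5×2 + 3×3 + 3×3 = 76
C: 4×2 + 3×3 + 3×2 + 4×2 + 3×4 + 5×4 + 3×1 + 3×2 = 72
D: 4×4 + 3×2 + 3×5 + 4×1 + 3×1 + 5×3 + 3×5 + 3×5 = 89
E: 4×1 + 3×1 + 3×4 + 4×0 + 3×0 + 5×1 + 3×0 + 3×0 = 24
F: 4×5 + 3×4 + 3×1 + 4×5 + 3×2 + 5×0 + 3×4 + 3×1 = 76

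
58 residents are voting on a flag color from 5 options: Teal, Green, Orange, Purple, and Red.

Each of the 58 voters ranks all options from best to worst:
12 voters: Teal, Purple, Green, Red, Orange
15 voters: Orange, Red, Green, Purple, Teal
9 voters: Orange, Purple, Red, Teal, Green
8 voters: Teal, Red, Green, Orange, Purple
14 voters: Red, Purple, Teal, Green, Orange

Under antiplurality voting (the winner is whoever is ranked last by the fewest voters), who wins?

Red

Last-place votes: Teal 15, Green 9, Orange 26, Purple 8, Red 0.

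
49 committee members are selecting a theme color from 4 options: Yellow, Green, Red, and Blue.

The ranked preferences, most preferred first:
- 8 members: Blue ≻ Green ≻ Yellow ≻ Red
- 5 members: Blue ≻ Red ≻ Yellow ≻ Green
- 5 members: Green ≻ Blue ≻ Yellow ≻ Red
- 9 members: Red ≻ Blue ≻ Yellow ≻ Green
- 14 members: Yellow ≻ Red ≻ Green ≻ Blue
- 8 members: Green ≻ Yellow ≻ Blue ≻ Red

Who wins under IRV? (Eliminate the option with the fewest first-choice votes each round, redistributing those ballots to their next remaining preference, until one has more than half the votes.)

Blue

Round 1: Yellow 14, Green 13, Red 9, Blue 13. Red eliminated.
Round 2: Yellow 14, Green 13, Blue 22. Green eliminated.
Round 3: Yellow 22, Blue 27. Blue has a majority (≥25).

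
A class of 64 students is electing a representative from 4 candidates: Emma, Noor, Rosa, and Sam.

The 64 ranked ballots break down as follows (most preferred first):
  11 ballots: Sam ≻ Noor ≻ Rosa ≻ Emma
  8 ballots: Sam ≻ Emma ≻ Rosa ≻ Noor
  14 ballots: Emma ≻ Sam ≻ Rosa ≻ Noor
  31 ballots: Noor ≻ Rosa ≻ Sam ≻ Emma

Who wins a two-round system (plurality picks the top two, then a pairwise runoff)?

Round 1 first-place votes: Emma 14, Noor 31, Rosa 0, Sam 19. Noor and Sam advance.
Runoff: Noor is ranked above Sam on 31 ballots, Sam above Noor on 33.

Sam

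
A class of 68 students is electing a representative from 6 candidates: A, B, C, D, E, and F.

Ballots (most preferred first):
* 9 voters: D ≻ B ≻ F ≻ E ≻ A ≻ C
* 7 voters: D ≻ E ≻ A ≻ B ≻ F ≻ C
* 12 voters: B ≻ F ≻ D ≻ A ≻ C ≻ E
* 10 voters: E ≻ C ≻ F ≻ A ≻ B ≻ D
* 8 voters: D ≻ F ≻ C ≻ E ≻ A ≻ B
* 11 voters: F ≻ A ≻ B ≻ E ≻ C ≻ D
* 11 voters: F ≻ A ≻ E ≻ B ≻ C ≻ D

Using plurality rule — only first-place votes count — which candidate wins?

D

First-place votes: A 0, B 12, C 0, D 24, E 10, F 22.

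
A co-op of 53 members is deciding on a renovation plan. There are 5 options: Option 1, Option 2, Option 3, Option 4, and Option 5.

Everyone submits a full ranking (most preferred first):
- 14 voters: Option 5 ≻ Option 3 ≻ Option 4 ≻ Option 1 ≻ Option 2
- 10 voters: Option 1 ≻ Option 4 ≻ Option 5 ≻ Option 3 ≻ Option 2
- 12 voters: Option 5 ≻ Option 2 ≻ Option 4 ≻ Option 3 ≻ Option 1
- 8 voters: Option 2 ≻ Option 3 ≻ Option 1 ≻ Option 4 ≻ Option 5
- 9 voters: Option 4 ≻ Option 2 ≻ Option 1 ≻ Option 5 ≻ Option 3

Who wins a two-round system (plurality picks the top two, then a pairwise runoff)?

Option 1

Round 1 first-place votes: Option 1 10, Option 2 8, Option 3 0, Option 4 9, Option 5 26. Option 5 and Option 1 advance.
Runoff: Option 5 is ranked above Option 1 on 26 ballots, Option 1 above Option 5 on 27.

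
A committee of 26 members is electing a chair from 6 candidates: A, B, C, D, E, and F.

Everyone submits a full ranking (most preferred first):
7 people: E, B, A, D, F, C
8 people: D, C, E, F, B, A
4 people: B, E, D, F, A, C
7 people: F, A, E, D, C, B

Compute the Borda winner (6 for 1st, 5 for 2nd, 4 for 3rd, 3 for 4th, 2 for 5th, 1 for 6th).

A: 7×4 + 8×1 + 4×2 + 7×5 = 79
B: 7×5 + 8×2 + 4×6 + 7×1 = 82
C: 7×1 + 8×5 + 4×1 + 7×2 = 65
D: 7×3 + 8×6 + 4×4 + 7×3 = 106
E: 7×6 + 8×4 + 4×5 + 7×4 = 122
F: 7×2 + 8×3 + 4×3 + 7×6 = 92

E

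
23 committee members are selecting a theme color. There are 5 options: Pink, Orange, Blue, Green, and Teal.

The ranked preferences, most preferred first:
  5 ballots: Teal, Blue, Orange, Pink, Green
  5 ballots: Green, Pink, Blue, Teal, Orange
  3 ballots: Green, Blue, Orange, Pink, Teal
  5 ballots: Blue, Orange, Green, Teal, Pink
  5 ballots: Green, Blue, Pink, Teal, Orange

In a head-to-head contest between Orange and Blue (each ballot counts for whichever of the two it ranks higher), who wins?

Blue

Orange is ranked above Blue on 0 ballots; Blue above Orange on 23.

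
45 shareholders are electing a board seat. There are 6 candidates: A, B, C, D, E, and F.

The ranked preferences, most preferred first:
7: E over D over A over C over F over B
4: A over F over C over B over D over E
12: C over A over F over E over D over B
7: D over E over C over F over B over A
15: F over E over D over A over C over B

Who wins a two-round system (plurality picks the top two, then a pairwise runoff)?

C

Round 1 first-place votes: A 4, B 0, C 12, D 7, E 7, F 15. F and C advance.
Runoff: F is ranked above C on 19 ballots, C above F on 26.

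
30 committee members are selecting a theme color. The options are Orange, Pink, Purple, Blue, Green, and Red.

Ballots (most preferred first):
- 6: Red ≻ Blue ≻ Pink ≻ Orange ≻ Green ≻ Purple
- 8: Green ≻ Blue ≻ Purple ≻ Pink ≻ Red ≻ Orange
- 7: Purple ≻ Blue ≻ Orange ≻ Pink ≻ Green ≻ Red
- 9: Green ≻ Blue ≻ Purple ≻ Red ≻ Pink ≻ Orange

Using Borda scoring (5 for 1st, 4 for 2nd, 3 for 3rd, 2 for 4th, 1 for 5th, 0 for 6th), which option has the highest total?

Orange: 6×2 + 8×0 + 7×3 + 9×0 = 33
Pink: 6×3 + 8×2 + 7×2 + 9×1 = 57
Purple: 6×0 + 8×3 + 7×5 + 9×3 = 86
Blue: 6×4 + 8×4 + 7×4 + 9×4 = 120
Green: 6×1 + 8×5 + 7×1 + 9×5 = 98
Red: 6×5 + 8×1 + 7×0 + 9×2 = 56

Blue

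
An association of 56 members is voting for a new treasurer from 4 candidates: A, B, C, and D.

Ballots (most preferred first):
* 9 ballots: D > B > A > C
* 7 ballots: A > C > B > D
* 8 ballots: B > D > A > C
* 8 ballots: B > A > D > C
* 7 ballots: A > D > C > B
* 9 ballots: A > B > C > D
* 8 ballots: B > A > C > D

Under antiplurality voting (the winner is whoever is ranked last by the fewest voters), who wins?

A

Last-place votes: A 0, B 7, C 25, D 24.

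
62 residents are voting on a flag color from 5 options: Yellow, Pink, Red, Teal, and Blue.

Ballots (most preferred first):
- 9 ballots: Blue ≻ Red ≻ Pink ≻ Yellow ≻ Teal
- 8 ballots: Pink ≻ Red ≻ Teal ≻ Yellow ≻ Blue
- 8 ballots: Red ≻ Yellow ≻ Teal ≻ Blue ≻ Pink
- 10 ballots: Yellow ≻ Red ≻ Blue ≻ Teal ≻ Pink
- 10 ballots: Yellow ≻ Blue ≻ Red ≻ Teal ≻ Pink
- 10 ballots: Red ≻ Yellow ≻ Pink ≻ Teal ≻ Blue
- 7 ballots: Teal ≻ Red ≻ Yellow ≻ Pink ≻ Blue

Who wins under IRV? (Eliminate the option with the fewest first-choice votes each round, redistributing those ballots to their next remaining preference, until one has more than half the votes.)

Red

Round 1: Yellow 20, Pink 8, Red 18, Teal 7, Blue 9. Teal eliminated.
Round 2: Yellow 20, Pink 8, Red 25, Blue 9. Pink eliminated.
Round 3: Yellow 20, Red 33, Blue 9. Red has a majority (≥32).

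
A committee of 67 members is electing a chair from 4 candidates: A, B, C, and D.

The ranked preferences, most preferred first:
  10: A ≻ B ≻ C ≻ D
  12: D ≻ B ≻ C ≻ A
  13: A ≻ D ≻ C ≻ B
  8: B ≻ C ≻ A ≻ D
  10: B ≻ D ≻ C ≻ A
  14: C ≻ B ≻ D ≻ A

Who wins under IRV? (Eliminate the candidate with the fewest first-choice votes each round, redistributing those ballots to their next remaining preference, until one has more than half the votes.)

B

Round 1: A 23, B 18, C 14, D 12. D eliminated.
Round 2: A 23, B 30, C 14. C eliminated.
Round 3: A 23, B 44. B has a majority (≥34).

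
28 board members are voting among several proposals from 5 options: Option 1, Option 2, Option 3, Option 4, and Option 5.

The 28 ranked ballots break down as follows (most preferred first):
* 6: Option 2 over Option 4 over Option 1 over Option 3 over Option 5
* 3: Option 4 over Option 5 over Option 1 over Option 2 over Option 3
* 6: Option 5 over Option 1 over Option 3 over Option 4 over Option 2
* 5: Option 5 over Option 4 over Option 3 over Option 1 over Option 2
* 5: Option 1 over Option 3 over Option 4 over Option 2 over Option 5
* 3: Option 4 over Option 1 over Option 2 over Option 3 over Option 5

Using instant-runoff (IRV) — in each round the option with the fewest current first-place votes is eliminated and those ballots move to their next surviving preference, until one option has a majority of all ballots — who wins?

Round 1: Option 1 5, Option 2 6, Option 3 0, Option 4 6, Option 5 11. Option 3 eliminated.
Round 2: Option 1 5, Option 2 6, Option 4 6, Option 5 11. Option 1 eliminated.
Round 3: Option 2 6, Option 4 11, Option 5 11. Option 2 eliminated.
Round 4: Option 4 17, Option 5 11. Option 4 has a majority (≥15).

Option 4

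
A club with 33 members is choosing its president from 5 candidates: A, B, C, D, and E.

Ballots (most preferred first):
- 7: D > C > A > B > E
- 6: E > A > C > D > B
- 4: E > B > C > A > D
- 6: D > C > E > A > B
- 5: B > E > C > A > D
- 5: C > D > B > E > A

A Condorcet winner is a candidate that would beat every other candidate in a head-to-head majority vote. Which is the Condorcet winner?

C vs A: 27–6
C vs B: 24–9
C vs D: 20–13
C vs E: 18–15
C beats every other candidate.

C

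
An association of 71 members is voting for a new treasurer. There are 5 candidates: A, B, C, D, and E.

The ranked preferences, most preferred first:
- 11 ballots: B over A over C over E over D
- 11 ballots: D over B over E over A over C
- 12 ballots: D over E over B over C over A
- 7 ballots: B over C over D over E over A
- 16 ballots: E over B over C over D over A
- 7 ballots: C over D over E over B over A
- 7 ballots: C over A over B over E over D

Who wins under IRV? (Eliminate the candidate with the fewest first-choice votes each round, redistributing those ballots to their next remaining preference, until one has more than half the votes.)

B

Round 1: A 0, B 18, C 14, D 23, E 16. A eliminated.
Round 2: B 18, C 14, D 23, E 16. C eliminated.
Round 3: B 25, D 30, E 16. E eliminated.
Round 4: B 41, D 30. B has a majority (≥36).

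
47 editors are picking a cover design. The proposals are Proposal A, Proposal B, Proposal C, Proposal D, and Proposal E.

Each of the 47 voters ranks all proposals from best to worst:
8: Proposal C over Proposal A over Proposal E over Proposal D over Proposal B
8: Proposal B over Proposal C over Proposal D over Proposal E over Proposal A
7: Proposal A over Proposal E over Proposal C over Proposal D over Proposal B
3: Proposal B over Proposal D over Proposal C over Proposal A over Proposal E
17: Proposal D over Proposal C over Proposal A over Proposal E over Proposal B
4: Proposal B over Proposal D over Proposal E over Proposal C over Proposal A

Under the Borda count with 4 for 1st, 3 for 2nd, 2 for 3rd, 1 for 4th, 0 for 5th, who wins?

Proposal A: 8×3 + 8×0 + 7×4 + 3×1 + 17×2 + 4×0 = 89
Proposal B: 8×0 + 8×4 + 7×0 + 3×4 + 17×0 + 4×4 = 60
Proposal C: 8×4 + 8×3 + 7×2 + 3×2 + 17×3 + 4×1 = 131
Proposal D: 8×1 + 8×2 + 7×1 + 3×3 + 17×4 + 4×3 = 120
Proposal E: 8×2 + 8×1 + 7×3 + 3×0 + 17×1 + 4×2 = 70

Proposal C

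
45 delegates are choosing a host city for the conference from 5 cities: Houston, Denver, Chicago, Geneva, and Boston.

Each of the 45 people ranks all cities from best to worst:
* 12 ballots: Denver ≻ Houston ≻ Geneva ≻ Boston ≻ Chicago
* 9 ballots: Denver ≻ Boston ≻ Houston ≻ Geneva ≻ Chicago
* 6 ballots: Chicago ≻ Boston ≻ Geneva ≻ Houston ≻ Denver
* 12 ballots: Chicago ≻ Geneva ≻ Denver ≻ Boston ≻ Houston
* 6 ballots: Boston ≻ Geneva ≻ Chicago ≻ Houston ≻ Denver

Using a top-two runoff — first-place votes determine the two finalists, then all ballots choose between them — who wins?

Chicago

Round 1 first-place votes: Houston 0, Denver 21, Chicago 18, Geneva 0, Boston 6. Denver and Chicago advance.
Runoff: Denver is ranked above Chicago on 21 ballots, Chicago above Denver on 24.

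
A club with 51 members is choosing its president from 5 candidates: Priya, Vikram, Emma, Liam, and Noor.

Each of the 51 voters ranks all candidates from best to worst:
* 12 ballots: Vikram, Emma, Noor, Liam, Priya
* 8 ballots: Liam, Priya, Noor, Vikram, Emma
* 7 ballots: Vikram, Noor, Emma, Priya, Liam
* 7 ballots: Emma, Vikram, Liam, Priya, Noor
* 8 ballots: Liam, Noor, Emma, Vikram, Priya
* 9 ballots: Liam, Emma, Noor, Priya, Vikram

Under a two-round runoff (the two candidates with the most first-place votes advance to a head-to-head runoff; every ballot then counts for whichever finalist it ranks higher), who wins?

Round 1 first-place votes: Priya 0, Vikram 19, Emma 7, Liam 25, Noor 0. Liam and Vikram advance.
Runoff: Liam is ranked above Vikram on 25 ballots, Vikram above Liam on 26.

Vikram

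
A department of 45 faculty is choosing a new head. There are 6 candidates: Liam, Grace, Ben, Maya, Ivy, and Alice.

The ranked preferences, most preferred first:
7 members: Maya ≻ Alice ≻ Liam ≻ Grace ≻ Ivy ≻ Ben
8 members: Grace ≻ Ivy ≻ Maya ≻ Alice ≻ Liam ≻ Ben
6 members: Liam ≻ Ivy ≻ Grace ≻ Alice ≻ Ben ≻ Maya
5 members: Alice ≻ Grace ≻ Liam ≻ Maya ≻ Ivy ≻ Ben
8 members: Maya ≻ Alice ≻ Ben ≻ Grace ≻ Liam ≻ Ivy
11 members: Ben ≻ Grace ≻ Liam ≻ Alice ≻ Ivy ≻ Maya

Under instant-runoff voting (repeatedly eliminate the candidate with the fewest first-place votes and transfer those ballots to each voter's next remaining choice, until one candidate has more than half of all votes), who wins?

Grace

Round 1: Liam 6, Grace 8, Ben 11, Maya 15, Ivy 0, Alice 5. Ivy eliminated.
Round 2: Liam 6, Grace 8, Ben 11, Maya 15, Alice 5. Alice eliminated.
Round 3: Liam 6, Grace 13, Ben 11, Maya 15. Liam eliminated.
Round 4: Grace 19, Ben 11, Maya 15. Ben eliminated.
Round 5: Grace 30, Maya 15. Grace has a majority (≥23).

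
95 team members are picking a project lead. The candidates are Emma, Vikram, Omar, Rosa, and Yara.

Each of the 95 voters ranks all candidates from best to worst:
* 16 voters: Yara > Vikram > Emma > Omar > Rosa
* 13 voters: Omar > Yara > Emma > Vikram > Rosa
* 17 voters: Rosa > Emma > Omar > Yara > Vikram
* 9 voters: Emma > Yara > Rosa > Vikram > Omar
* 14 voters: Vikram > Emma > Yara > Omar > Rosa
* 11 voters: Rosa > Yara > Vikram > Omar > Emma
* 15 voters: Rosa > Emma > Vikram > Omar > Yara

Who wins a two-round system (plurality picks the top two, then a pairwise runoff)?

Yara

Round 1 first-place votes: Emma 9, Vikram 14, Omar 13, Rosa 43, Yara 16. Rosa and Yara advance.
Runoff: Rosa is ranked above Yara on 43 ballots, Yara above Rosa on 52.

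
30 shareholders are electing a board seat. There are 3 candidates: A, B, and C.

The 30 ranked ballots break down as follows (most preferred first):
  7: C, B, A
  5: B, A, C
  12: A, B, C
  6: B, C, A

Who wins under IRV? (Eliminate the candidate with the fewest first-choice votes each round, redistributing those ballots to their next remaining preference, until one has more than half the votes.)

B

Round 1: A 12, B 11, C 7. C eliminated.
Round 2: A 12, B 18. B has a majority (≥16).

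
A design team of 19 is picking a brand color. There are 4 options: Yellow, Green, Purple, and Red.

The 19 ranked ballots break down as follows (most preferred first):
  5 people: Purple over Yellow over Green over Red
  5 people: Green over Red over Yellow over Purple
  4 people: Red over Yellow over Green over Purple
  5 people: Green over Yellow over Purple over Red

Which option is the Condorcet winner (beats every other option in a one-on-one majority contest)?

Green vs Yellow: 10–9
Green vs Purple: 14–5
Green vs Red: 15–4
Green beats every other option.

Green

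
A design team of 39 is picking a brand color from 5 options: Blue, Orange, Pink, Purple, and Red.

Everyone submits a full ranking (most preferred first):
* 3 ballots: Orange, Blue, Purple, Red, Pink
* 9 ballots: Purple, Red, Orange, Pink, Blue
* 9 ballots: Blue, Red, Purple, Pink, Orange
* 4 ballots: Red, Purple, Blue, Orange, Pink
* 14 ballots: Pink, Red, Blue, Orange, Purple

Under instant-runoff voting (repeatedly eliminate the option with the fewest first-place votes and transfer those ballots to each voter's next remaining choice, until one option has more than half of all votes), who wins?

Purple

Round 1: Blue 9, Orange 3, Pink 14, Purple 9, Red 4. Orange eliminated.
Round 2: Blue 12, Pink 14, Purple 9, Red 4. Red eliminated.
Round 3: Blue 12, Pink 14, Purple 13. Blue eliminated.
Round 4: Pink 14, Purple 25. Purple has a majority (≥20).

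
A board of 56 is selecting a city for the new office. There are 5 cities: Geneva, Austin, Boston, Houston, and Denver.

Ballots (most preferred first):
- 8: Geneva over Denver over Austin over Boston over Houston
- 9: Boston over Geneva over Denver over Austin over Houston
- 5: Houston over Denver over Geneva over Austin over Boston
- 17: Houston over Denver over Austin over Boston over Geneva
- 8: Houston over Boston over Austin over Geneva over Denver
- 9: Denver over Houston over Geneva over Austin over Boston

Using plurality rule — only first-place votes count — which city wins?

First-place votes: Geneva 8, Austin 0, Boston 9, Houston 30, Denver 9.

Houston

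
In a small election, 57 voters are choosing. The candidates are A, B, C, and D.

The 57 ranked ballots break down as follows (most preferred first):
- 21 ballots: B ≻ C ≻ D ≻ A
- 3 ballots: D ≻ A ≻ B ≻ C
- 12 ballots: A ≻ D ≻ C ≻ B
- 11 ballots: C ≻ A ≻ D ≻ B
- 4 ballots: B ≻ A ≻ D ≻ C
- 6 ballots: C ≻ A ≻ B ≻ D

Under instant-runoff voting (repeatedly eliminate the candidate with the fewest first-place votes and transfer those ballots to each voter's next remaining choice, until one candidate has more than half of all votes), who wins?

Round 1: A 12, B 25, C 17, D 3. D eliminated.
Round 2: A 15, B 25, C 17. A eliminated.
Round 3: B 28, C 29. C has a majority (≥29).

C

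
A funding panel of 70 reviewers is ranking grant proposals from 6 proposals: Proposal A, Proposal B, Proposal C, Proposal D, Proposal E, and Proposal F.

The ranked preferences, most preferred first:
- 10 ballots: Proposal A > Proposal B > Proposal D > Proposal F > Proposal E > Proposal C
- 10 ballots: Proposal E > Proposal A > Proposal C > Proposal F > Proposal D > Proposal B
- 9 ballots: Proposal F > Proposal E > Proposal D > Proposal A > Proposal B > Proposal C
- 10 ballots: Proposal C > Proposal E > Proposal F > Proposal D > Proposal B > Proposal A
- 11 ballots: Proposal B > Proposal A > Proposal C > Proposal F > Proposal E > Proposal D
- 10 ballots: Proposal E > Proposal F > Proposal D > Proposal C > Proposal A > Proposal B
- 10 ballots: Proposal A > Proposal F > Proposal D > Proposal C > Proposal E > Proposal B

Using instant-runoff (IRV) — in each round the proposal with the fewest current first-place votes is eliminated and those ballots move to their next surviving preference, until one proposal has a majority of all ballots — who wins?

Round 1: Proposal A 20, Proposal B 11, Proposal C 10, Proposal D 0, Proposal E 20, Proposal F 9. Proposal D eliminated.
Round 2: Proposal A 20, Proposal B 11, Proposal C 10, Proposal E 20, Proposal F 9. Proposal F eliminated.
Round 3: Proposal A 20, Proposal B 11, Proposal C 10, Proposal E 29. Proposal C eliminated.
Round 4: Proposal A 20, Proposal B 11, Proposal E 39. Proposal E has a majority (≥36).

Proposal E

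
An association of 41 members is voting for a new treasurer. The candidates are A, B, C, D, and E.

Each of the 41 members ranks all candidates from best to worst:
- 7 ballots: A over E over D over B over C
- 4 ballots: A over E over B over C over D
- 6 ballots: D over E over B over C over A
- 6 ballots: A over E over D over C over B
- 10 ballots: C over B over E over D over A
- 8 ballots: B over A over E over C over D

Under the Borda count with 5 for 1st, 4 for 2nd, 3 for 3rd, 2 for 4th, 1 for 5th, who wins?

A: 7×5 + 4×5 + 6×1 + 6×5 + 10×1 + 8×4 = 133
B: 7×2 + 4×3 + 6×3 + 6×1 + 10×4 + 8×5 = 130
C: 7×1 + 4×2 + 6×2 + 6×2 + 10×5 + 8×2 = 105
D: 7×3 + 4×1 + 6×5 + 6×3 + 10×2 + 8×1 = 101
E: 7×4 + 4×4 + 6×4 + 6×4 + 10×3 + 8×3 = 146

E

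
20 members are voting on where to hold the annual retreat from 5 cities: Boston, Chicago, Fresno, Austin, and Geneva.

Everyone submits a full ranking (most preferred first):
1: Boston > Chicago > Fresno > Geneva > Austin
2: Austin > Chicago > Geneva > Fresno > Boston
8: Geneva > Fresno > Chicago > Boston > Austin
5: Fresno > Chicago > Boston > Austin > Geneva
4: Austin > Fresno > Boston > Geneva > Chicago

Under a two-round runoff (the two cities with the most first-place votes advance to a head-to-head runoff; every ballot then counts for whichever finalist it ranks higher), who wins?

Austin

Round 1 first-place votes: Boston 1, Chicago 0, Fresno 5, Austin 6, Geneva 8. Geneva and Austin advance.
Runoff: Geneva is ranked above Austin on 9 ballots, Austin above Geneva on 11.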